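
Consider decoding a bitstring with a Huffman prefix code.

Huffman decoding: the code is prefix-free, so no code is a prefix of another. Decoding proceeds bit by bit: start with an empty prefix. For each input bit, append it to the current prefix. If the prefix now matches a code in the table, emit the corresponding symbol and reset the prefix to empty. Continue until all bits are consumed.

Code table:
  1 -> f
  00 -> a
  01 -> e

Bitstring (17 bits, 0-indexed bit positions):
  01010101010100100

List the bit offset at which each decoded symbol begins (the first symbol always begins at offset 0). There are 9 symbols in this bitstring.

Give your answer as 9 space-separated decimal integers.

Bit 0: prefix='0' (no match yet)
Bit 1: prefix='01' -> emit 'e', reset
Bit 2: prefix='0' (no match yet)
Bit 3: prefix='01' -> emit 'e', reset
Bit 4: prefix='0' (no match yet)
Bit 5: prefix='01' -> emit 'e', reset
Bit 6: prefix='0' (no match yet)
Bit 7: prefix='01' -> emit 'e', reset
Bit 8: prefix='0' (no match yet)
Bit 9: prefix='01' -> emit 'e', reset
Bit 10: prefix='0' (no match yet)
Bit 11: prefix='01' -> emit 'e', reset
Bit 12: prefix='0' (no match yet)
Bit 13: prefix='00' -> emit 'a', reset
Bit 14: prefix='1' -> emit 'f', reset
Bit 15: prefix='0' (no match yet)
Bit 16: prefix='00' -> emit 'a', reset

Answer: 0 2 4 6 8 10 12 14 15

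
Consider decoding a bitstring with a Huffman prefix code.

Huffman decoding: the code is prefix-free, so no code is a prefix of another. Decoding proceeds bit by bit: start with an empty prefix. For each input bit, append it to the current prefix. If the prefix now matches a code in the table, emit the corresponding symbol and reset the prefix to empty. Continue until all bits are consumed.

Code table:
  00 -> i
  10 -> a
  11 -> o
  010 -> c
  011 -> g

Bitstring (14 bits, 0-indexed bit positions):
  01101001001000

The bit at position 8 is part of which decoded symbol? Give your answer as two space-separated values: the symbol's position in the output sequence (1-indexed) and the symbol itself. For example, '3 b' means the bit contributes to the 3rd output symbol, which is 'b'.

Bit 0: prefix='0' (no match yet)
Bit 1: prefix='01' (no match yet)
Bit 2: prefix='011' -> emit 'g', reset
Bit 3: prefix='0' (no match yet)
Bit 4: prefix='01' (no match yet)
Bit 5: prefix='010' -> emit 'c', reset
Bit 6: prefix='0' (no match yet)
Bit 7: prefix='01' (no match yet)
Bit 8: prefix='010' -> emit 'c', reset
Bit 9: prefix='0' (no match yet)
Bit 10: prefix='01' (no match yet)
Bit 11: prefix='010' -> emit 'c', reset
Bit 12: prefix='0' (no match yet)

Answer: 3 c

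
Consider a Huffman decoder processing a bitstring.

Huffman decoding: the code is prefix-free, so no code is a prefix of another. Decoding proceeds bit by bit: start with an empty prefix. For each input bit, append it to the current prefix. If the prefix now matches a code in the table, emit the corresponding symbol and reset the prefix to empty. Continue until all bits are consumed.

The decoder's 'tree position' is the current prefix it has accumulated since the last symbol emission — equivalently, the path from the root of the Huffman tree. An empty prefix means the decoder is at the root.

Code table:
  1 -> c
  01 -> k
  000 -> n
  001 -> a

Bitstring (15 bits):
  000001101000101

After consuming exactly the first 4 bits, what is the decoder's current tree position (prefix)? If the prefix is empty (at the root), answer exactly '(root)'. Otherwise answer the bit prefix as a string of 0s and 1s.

Bit 0: prefix='0' (no match yet)
Bit 1: prefix='00' (no match yet)
Bit 2: prefix='000' -> emit 'n', reset
Bit 3: prefix='0' (no match yet)

Answer: 0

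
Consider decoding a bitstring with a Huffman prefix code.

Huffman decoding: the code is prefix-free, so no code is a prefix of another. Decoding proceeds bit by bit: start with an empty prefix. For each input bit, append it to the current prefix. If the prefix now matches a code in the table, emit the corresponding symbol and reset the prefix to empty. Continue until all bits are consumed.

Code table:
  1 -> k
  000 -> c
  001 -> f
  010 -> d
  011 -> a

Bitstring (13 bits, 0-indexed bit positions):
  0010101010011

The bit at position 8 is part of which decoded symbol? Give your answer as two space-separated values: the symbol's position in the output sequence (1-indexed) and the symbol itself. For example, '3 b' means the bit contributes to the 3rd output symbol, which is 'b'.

Bit 0: prefix='0' (no match yet)
Bit 1: prefix='00' (no match yet)
Bit 2: prefix='001' -> emit 'f', reset
Bit 3: prefix='0' (no match yet)
Bit 4: prefix='01' (no match yet)
Bit 5: prefix='010' -> emit 'd', reset
Bit 6: prefix='1' -> emit 'k', reset
Bit 7: prefix='0' (no match yet)
Bit 8: prefix='01' (no match yet)
Bit 9: prefix='010' -> emit 'd', reset
Bit 10: prefix='0' (no match yet)
Bit 11: prefix='01' (no match yet)
Bit 12: prefix='011' -> emit 'a', reset

Answer: 4 d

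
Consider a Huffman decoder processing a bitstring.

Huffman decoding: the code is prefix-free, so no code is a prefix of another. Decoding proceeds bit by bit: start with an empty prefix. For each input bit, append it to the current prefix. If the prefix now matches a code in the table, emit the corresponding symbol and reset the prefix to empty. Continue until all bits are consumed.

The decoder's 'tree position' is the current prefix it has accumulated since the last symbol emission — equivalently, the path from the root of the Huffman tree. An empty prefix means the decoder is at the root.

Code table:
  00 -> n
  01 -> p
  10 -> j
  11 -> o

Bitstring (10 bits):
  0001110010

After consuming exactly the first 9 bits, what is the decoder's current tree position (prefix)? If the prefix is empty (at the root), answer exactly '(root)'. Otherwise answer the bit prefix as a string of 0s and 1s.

Bit 0: prefix='0' (no match yet)
Bit 1: prefix='00' -> emit 'n', reset
Bit 2: prefix='0' (no match yet)
Bit 3: prefix='01' -> emit 'p', reset
Bit 4: prefix='1' (no match yet)
Bit 5: prefix='11' -> emit 'o', reset
Bit 6: prefix='0' (no match yet)
Bit 7: prefix='00' -> emit 'n', reset
Bit 8: prefix='1' (no match yet)

Answer: 1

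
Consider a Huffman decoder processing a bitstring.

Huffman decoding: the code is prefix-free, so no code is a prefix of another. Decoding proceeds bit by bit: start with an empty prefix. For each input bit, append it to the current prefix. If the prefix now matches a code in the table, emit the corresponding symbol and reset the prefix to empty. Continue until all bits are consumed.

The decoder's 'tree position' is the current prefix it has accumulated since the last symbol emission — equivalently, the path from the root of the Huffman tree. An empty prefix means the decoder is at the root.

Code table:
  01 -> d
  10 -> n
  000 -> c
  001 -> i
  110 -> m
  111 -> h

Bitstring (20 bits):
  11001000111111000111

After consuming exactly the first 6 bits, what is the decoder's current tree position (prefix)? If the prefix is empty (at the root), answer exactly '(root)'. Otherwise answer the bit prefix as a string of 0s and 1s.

Answer: 0

Derivation:
Bit 0: prefix='1' (no match yet)
Bit 1: prefix='11' (no match yet)
Bit 2: prefix='110' -> emit 'm', reset
Bit 3: prefix='0' (no match yet)
Bit 4: prefix='01' -> emit 'd', reset
Bit 5: prefix='0' (no match yet)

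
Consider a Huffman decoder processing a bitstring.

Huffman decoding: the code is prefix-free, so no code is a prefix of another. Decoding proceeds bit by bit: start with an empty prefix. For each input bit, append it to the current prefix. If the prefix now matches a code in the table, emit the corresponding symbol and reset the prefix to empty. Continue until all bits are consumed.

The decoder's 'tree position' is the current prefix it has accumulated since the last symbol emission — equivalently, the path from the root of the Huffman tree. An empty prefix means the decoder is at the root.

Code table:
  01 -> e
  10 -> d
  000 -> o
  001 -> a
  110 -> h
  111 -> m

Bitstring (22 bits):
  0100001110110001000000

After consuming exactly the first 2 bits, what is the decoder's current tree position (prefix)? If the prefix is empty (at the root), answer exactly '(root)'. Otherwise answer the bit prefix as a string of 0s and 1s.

Bit 0: prefix='0' (no match yet)
Bit 1: prefix='01' -> emit 'e', reset

Answer: (root)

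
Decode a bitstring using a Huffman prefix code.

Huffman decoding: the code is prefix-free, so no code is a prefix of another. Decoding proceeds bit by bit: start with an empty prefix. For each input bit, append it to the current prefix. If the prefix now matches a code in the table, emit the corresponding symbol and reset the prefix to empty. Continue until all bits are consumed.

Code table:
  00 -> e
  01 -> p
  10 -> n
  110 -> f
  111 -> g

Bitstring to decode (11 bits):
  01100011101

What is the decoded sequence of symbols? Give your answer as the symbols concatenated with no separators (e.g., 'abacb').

Answer: pnegp

Derivation:
Bit 0: prefix='0' (no match yet)
Bit 1: prefix='01' -> emit 'p', reset
Bit 2: prefix='1' (no match yet)
Bit 3: prefix='10' -> emit 'n', reset
Bit 4: prefix='0' (no match yet)
Bit 5: prefix='00' -> emit 'e', reset
Bit 6: prefix='1' (no match yet)
Bit 7: prefix='11' (no match yet)
Bit 8: prefix='111' -> emit 'g', reset
Bit 9: prefix='0' (no match yet)
Bit 10: prefix='01' -> emit 'p', reset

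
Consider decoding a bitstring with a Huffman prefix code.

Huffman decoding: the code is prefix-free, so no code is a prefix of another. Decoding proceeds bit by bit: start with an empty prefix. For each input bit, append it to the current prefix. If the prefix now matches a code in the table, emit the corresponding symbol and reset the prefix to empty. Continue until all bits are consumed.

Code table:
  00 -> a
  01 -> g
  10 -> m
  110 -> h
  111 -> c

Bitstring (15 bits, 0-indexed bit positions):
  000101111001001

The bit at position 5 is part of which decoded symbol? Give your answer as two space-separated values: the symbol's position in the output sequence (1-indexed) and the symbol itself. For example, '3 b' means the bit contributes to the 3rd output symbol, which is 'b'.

Answer: 3 g

Derivation:
Bit 0: prefix='0' (no match yet)
Bit 1: prefix='00' -> emit 'a', reset
Bit 2: prefix='0' (no match yet)
Bit 3: prefix='01' -> emit 'g', reset
Bit 4: prefix='0' (no match yet)
Bit 5: prefix='01' -> emit 'g', reset
Bit 6: prefix='1' (no match yet)
Bit 7: prefix='11' (no match yet)
Bit 8: prefix='111' -> emit 'c', reset
Bit 9: prefix='0' (no match yet)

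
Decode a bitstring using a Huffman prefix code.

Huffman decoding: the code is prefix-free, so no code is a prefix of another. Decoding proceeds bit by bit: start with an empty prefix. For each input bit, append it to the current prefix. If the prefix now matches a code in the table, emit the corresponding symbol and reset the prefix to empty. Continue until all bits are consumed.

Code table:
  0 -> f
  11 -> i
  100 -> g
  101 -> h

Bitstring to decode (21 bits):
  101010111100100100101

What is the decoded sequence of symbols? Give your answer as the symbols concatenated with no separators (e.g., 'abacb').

Bit 0: prefix='1' (no match yet)
Bit 1: prefix='10' (no match yet)
Bit 2: prefix='101' -> emit 'h', reset
Bit 3: prefix='0' -> emit 'f', reset
Bit 4: prefix='1' (no match yet)
Bit 5: prefix='10' (no match yet)
Bit 6: prefix='101' -> emit 'h', reset
Bit 7: prefix='1' (no match yet)
Bit 8: prefix='11' -> emit 'i', reset
Bit 9: prefix='1' (no match yet)
Bit 10: prefix='10' (no match yet)
Bit 11: prefix='100' -> emit 'g', reset
Bit 12: prefix='1' (no match yet)
Bit 13: prefix='10' (no match yet)
Bit 14: prefix='100' -> emit 'g', reset
Bit 15: prefix='1' (no match yet)
Bit 16: prefix='10' (no match yet)
Bit 17: prefix='100' -> emit 'g', reset
Bit 18: prefix='1' (no match yet)
Bit 19: prefix='10' (no match yet)
Bit 20: prefix='101' -> emit 'h', reset

Answer: hfhigggh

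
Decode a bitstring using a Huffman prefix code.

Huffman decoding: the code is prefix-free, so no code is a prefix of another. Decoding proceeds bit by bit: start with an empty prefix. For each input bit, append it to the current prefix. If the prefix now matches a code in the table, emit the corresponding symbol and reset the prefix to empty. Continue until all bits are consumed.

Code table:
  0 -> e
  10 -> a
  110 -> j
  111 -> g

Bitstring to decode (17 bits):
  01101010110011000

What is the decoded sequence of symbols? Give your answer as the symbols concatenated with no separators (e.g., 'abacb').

Bit 0: prefix='0' -> emit 'e', reset
Bit 1: prefix='1' (no match yet)
Bit 2: prefix='11' (no match yet)
Bit 3: prefix='110' -> emit 'j', reset
Bit 4: prefix='1' (no match yet)
Bit 5: prefix='10' -> emit 'a', reset
Bit 6: prefix='1' (no match yet)
Bit 7: prefix='10' -> emit 'a', reset
Bit 8: prefix='1' (no match yet)
Bit 9: prefix='11' (no match yet)
Bit 10: prefix='110' -> emit 'j', reset
Bit 11: prefix='0' -> emit 'e', reset
Bit 12: prefix='1' (no match yet)
Bit 13: prefix='11' (no match yet)
Bit 14: prefix='110' -> emit 'j', reset
Bit 15: prefix='0' -> emit 'e', reset
Bit 16: prefix='0' -> emit 'e', reset

Answer: ejaajejee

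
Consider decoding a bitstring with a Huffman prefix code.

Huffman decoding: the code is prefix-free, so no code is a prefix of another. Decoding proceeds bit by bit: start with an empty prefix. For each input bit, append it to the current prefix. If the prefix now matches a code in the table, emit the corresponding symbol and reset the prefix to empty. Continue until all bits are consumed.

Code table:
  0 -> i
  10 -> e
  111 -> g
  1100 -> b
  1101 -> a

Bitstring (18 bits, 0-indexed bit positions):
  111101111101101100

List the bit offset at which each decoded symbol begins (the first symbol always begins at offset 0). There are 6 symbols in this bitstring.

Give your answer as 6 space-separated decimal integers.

Bit 0: prefix='1' (no match yet)
Bit 1: prefix='11' (no match yet)
Bit 2: prefix='111' -> emit 'g', reset
Bit 3: prefix='1' (no match yet)
Bit 4: prefix='10' -> emit 'e', reset
Bit 5: prefix='1' (no match yet)
Bit 6: prefix='11' (no match yet)
Bit 7: prefix='111' -> emit 'g', reset
Bit 8: prefix='1' (no match yet)
Bit 9: prefix='11' (no match yet)
Bit 10: prefix='110' (no match yet)
Bit 11: prefix='1101' -> emit 'a', reset
Bit 12: prefix='1' (no match yet)
Bit 13: prefix='10' -> emit 'e', reset
Bit 14: prefix='1' (no match yet)
Bit 15: prefix='11' (no match yet)
Bit 16: prefix='110' (no match yet)
Bit 17: prefix='1100' -> emit 'b', reset

Answer: 0 3 5 8 12 14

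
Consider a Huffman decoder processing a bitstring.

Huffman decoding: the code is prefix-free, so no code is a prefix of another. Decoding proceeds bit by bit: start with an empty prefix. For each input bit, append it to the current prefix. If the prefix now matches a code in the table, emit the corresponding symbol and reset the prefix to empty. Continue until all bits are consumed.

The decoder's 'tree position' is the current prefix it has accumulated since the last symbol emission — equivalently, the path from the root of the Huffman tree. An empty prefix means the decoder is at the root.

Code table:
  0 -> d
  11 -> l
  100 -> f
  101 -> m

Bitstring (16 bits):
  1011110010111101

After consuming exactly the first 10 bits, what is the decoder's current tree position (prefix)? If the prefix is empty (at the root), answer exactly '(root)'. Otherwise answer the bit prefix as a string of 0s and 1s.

Bit 0: prefix='1' (no match yet)
Bit 1: prefix='10' (no match yet)
Bit 2: prefix='101' -> emit 'm', reset
Bit 3: prefix='1' (no match yet)
Bit 4: prefix='11' -> emit 'l', reset
Bit 5: prefix='1' (no match yet)
Bit 6: prefix='10' (no match yet)
Bit 7: prefix='100' -> emit 'f', reset
Bit 8: prefix='1' (no match yet)
Bit 9: prefix='10' (no match yet)

Answer: 10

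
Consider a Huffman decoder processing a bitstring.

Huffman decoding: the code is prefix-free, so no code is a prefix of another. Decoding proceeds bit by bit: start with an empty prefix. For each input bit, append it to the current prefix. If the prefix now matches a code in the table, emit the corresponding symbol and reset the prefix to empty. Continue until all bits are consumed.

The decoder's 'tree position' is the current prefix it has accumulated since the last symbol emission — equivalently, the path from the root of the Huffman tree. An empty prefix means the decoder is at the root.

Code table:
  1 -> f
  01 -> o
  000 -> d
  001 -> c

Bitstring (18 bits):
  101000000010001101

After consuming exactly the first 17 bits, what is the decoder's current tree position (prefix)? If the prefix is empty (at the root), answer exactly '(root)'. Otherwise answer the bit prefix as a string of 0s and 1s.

Bit 0: prefix='1' -> emit 'f', reset
Bit 1: prefix='0' (no match yet)
Bit 2: prefix='01' -> emit 'o', reset
Bit 3: prefix='0' (no match yet)
Bit 4: prefix='00' (no match yet)
Bit 5: prefix='000' -> emit 'd', reset
Bit 6: prefix='0' (no match yet)
Bit 7: prefix='00' (no match yet)
Bit 8: prefix='000' -> emit 'd', reset
Bit 9: prefix='0' (no match yet)
Bit 10: prefix='01' -> emit 'o', reset
Bit 11: prefix='0' (no match yet)
Bit 12: prefix='00' (no match yet)
Bit 13: prefix='000' -> emit 'd', reset
Bit 14: prefix='1' -> emit 'f', reset
Bit 15: prefix='1' -> emit 'f', reset
Bit 16: prefix='0' (no match yet)

Answer: 0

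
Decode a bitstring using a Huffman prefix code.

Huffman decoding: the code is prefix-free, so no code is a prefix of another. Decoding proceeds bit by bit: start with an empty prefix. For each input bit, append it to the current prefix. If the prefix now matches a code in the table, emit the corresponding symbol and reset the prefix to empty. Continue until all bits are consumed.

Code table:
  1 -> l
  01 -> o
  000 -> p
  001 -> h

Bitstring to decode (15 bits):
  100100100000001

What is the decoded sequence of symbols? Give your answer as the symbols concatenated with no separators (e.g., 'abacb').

Answer: lhhppo

Derivation:
Bit 0: prefix='1' -> emit 'l', reset
Bit 1: prefix='0' (no match yet)
Bit 2: prefix='00' (no match yet)
Bit 3: prefix='001' -> emit 'h', reset
Bit 4: prefix='0' (no match yet)
Bit 5: prefix='00' (no match yet)
Bit 6: prefix='001' -> emit 'h', reset
Bit 7: prefix='0' (no match yet)
Bit 8: prefix='00' (no match yet)
Bit 9: prefix='000' -> emit 'p', reset
Bit 10: prefix='0' (no match yet)
Bit 11: prefix='00' (no match yet)
Bit 12: prefix='000' -> emit 'p', reset
Bit 13: prefix='0' (no match yet)
Bit 14: prefix='01' -> emit 'o', reset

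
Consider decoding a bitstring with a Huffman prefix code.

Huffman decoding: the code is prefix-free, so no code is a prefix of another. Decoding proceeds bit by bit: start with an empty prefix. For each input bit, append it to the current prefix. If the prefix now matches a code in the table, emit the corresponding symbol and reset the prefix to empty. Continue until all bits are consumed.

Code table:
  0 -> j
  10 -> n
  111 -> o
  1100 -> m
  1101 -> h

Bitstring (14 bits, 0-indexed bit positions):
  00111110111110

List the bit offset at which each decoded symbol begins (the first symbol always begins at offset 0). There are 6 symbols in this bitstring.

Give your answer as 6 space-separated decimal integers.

Answer: 0 1 2 5 9 12

Derivation:
Bit 0: prefix='0' -> emit 'j', reset
Bit 1: prefix='0' -> emit 'j', reset
Bit 2: prefix='1' (no match yet)
Bit 3: prefix='11' (no match yet)
Bit 4: prefix='111' -> emit 'o', reset
Bit 5: prefix='1' (no match yet)
Bit 6: prefix='11' (no match yet)
Bit 7: prefix='110' (no match yet)
Bit 8: prefix='1101' -> emit 'h', reset
Bit 9: prefix='1' (no match yet)
Bit 10: prefix='11' (no match yet)
Bit 11: prefix='111' -> emit 'o', reset
Bit 12: prefix='1' (no match yet)
Bit 13: prefix='10' -> emit 'n', reset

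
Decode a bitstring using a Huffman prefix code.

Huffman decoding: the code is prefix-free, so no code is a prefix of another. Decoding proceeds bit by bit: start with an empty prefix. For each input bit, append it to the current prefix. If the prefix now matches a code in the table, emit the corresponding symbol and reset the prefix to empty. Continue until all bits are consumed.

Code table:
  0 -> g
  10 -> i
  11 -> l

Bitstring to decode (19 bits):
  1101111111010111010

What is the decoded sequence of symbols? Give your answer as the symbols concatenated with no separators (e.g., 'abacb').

Answer: lgllliilii

Derivation:
Bit 0: prefix='1' (no match yet)
Bit 1: prefix='11' -> emit 'l', reset
Bit 2: prefix='0' -> emit 'g', reset
Bit 3: prefix='1' (no match yet)
Bit 4: prefix='11' -> emit 'l', reset
Bit 5: prefix='1' (no match yet)
Bit 6: prefix='11' -> emit 'l', reset
Bit 7: prefix='1' (no match yet)
Bit 8: prefix='11' -> emit 'l', reset
Bit 9: prefix='1' (no match yet)
Bit 10: prefix='10' -> emit 'i', reset
Bit 11: prefix='1' (no match yet)
Bit 12: prefix='10' -> emit 'i', reset
Bit 13: prefix='1' (no match yet)
Bit 14: prefix='11' -> emit 'l', reset
Bit 15: prefix='1' (no match yet)
Bit 16: prefix='10' -> emit 'i', reset
Bit 17: prefix='1' (no match yet)
Bit 18: prefix='10' -> emit 'i', reset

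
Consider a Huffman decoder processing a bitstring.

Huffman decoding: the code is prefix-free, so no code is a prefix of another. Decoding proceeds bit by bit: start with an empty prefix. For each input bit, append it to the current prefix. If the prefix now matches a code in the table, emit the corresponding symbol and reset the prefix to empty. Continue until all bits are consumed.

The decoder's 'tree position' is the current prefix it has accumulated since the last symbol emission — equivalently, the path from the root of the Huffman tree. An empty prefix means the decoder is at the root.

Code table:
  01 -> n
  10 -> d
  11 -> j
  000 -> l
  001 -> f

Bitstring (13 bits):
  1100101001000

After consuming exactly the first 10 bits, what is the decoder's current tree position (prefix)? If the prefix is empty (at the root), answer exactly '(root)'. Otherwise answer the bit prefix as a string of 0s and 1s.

Answer: (root)

Derivation:
Bit 0: prefix='1' (no match yet)
Bit 1: prefix='11' -> emit 'j', reset
Bit 2: prefix='0' (no match yet)
Bit 3: prefix='00' (no match yet)
Bit 4: prefix='001' -> emit 'f', reset
Bit 5: prefix='0' (no match yet)
Bit 6: prefix='01' -> emit 'n', reset
Bit 7: prefix='0' (no match yet)
Bit 8: prefix='00' (no match yet)
Bit 9: prefix='001' -> emit 'f', reset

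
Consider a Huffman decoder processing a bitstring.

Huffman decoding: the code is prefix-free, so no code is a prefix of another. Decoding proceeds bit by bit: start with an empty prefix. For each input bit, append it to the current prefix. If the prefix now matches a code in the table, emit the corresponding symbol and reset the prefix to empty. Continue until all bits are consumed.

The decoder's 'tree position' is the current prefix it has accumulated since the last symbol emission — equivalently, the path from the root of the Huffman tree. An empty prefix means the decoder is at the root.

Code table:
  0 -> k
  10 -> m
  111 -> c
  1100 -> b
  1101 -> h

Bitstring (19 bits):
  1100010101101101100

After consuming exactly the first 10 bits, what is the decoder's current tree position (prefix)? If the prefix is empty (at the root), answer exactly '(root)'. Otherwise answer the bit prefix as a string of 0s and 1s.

Answer: 1

Derivation:
Bit 0: prefix='1' (no match yet)
Bit 1: prefix='11' (no match yet)
Bit 2: prefix='110' (no match yet)
Bit 3: prefix='1100' -> emit 'b', reset
Bit 4: prefix='0' -> emit 'k', reset
Bit 5: prefix='1' (no match yet)
Bit 6: prefix='10' -> emit 'm', reset
Bit 7: prefix='1' (no match yet)
Bit 8: prefix='10' -> emit 'm', reset
Bit 9: prefix='1' (no match yet)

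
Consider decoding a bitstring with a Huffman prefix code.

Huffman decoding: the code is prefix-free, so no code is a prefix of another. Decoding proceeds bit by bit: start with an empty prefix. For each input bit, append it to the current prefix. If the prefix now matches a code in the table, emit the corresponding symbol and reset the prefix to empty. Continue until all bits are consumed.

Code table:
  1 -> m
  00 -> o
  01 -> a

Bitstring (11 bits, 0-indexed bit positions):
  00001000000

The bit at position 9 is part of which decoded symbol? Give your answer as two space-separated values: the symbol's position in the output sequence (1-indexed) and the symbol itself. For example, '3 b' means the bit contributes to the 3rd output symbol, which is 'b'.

Bit 0: prefix='0' (no match yet)
Bit 1: prefix='00' -> emit 'o', reset
Bit 2: prefix='0' (no match yet)
Bit 3: prefix='00' -> emit 'o', reset
Bit 4: prefix='1' -> emit 'm', reset
Bit 5: prefix='0' (no match yet)
Bit 6: prefix='00' -> emit 'o', reset
Bit 7: prefix='0' (no match yet)
Bit 8: prefix='00' -> emit 'o', reset
Bit 9: prefix='0' (no match yet)
Bit 10: prefix='00' -> emit 'o', reset

Answer: 6 o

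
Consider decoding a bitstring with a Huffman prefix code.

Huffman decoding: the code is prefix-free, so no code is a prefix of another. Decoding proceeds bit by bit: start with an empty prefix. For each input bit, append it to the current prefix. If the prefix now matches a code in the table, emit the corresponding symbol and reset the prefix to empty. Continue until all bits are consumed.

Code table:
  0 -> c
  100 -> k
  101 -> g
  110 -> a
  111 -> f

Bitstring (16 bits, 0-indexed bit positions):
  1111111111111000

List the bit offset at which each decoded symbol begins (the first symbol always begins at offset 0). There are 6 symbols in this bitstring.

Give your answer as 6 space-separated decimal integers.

Answer: 0 3 6 9 12 15

Derivation:
Bit 0: prefix='1' (no match yet)
Bit 1: prefix='11' (no match yet)
Bit 2: prefix='111' -> emit 'f', reset
Bit 3: prefix='1' (no match yet)
Bit 4: prefix='11' (no match yet)
Bit 5: prefix='111' -> emit 'f', reset
Bit 6: prefix='1' (no match yet)
Bit 7: prefix='11' (no match yet)
Bit 8: prefix='111' -> emit 'f', reset
Bit 9: prefix='1' (no match yet)
Bit 10: prefix='11' (no match yet)
Bit 11: prefix='111' -> emit 'f', reset
Bit 12: prefix='1' (no match yet)
Bit 13: prefix='10' (no match yet)
Bit 14: prefix='100' -> emit 'k', reset
Bit 15: prefix='0' -> emit 'c', reset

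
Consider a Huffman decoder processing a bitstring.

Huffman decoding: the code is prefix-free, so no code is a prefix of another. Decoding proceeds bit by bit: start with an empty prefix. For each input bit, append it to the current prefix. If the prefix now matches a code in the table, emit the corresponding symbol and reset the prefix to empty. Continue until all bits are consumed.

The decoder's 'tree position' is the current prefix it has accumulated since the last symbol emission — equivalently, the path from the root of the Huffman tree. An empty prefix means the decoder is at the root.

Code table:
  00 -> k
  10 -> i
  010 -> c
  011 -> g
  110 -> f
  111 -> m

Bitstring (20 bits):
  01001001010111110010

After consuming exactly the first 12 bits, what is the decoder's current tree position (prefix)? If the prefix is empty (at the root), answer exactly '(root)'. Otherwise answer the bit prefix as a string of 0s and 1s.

Bit 0: prefix='0' (no match yet)
Bit 1: prefix='01' (no match yet)
Bit 2: prefix='010' -> emit 'c', reset
Bit 3: prefix='0' (no match yet)
Bit 4: prefix='01' (no match yet)
Bit 5: prefix='010' -> emit 'c', reset
Bit 6: prefix='0' (no match yet)
Bit 7: prefix='01' (no match yet)
Bit 8: prefix='010' -> emit 'c', reset
Bit 9: prefix='1' (no match yet)
Bit 10: prefix='10' -> emit 'i', reset
Bit 11: prefix='1' (no match yet)

Answer: 1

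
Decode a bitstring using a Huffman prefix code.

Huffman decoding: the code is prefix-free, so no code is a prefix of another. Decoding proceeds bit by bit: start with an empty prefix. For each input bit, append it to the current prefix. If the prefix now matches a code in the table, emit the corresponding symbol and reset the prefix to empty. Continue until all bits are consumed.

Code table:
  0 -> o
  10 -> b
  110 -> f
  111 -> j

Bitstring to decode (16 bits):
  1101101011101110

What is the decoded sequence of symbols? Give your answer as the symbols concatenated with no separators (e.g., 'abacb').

Bit 0: prefix='1' (no match yet)
Bit 1: prefix='11' (no match yet)
Bit 2: prefix='110' -> emit 'f', reset
Bit 3: prefix='1' (no match yet)
Bit 4: prefix='11' (no match yet)
Bit 5: prefix='110' -> emit 'f', reset
Bit 6: prefix='1' (no match yet)
Bit 7: prefix='10' -> emit 'b', reset
Bit 8: prefix='1' (no match yet)
Bit 9: prefix='11' (no match yet)
Bit 10: prefix='111' -> emit 'j', reset
Bit 11: prefix='0' -> emit 'o', reset
Bit 12: prefix='1' (no match yet)
Bit 13: prefix='11' (no match yet)
Bit 14: prefix='111' -> emit 'j', reset
Bit 15: prefix='0' -> emit 'o', reset

Answer: ffbjojo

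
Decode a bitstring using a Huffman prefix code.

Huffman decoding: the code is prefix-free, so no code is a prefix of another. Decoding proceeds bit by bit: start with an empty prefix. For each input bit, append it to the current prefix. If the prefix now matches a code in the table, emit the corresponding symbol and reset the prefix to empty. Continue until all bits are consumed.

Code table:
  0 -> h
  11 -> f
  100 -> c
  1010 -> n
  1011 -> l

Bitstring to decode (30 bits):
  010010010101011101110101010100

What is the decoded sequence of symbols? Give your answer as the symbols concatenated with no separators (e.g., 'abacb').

Bit 0: prefix='0' -> emit 'h', reset
Bit 1: prefix='1' (no match yet)
Bit 2: prefix='10' (no match yet)
Bit 3: prefix='100' -> emit 'c', reset
Bit 4: prefix='1' (no match yet)
Bit 5: prefix='10' (no match yet)
Bit 6: prefix='100' -> emit 'c', reset
Bit 7: prefix='1' (no match yet)
Bit 8: prefix='10' (no match yet)
Bit 9: prefix='101' (no match yet)
Bit 10: prefix='1010' -> emit 'n', reset
Bit 11: prefix='1' (no match yet)
Bit 12: prefix='10' (no match yet)
Bit 13: prefix='101' (no match yet)
Bit 14: prefix='1011' -> emit 'l', reset
Bit 15: prefix='1' (no match yet)
Bit 16: prefix='10' (no match yet)
Bit 17: prefix='101' (no match yet)
Bit 18: prefix='1011' -> emit 'l', reset
Bit 19: prefix='1' (no match yet)
Bit 20: prefix='10' (no match yet)
Bit 21: prefix='101' (no match yet)
Bit 22: prefix='1010' -> emit 'n', reset
Bit 23: prefix='1' (no match yet)
Bit 24: prefix='10' (no match yet)
Bit 25: prefix='101' (no match yet)
Bit 26: prefix='1010' -> emit 'n', reset
Bit 27: prefix='1' (no match yet)
Bit 28: prefix='10' (no match yet)
Bit 29: prefix='100' -> emit 'c', reset

Answer: hccnllnnc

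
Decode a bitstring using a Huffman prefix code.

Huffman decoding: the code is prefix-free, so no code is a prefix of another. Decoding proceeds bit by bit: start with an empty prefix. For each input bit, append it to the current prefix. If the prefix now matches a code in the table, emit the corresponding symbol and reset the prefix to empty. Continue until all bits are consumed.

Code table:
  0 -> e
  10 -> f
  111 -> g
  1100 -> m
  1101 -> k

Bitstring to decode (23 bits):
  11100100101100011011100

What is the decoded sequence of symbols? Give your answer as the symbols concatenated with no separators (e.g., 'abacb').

Answer: geefefmekm

Derivation:
Bit 0: prefix='1' (no match yet)
Bit 1: prefix='11' (no match yet)
Bit 2: prefix='111' -> emit 'g', reset
Bit 3: prefix='0' -> emit 'e', reset
Bit 4: prefix='0' -> emit 'e', reset
Bit 5: prefix='1' (no match yet)
Bit 6: prefix='10' -> emit 'f', reset
Bit 7: prefix='0' -> emit 'e', reset
Bit 8: prefix='1' (no match yet)
Bit 9: prefix='10' -> emit 'f', reset
Bit 10: prefix='1' (no match yet)
Bit 11: prefix='11' (no match yet)
Bit 12: prefix='110' (no match yet)
Bit 13: prefix='1100' -> emit 'm', reset
Bit 14: prefix='0' -> emit 'e', reset
Bit 15: prefix='1' (no match yet)
Bit 16: prefix='11' (no match yet)
Bit 17: prefix='110' (no match yet)
Bit 18: prefix='1101' -> emit 'k', reset
Bit 19: prefix='1' (no match yet)
Bit 20: prefix='11' (no match yet)
Bit 21: prefix='110' (no match yet)
Bit 22: prefix='1100' -> emit 'm', reset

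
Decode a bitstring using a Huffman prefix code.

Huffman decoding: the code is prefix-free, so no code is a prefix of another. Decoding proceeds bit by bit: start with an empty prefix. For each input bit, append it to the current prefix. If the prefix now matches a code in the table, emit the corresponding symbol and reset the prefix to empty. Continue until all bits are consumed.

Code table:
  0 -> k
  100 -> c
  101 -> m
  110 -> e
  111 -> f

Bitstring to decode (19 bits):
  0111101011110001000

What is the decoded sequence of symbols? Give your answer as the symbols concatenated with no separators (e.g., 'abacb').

Answer: kfmkfckck

Derivation:
Bit 0: prefix='0' -> emit 'k', reset
Bit 1: prefix='1' (no match yet)
Bit 2: prefix='11' (no match yet)
Bit 3: prefix='111' -> emit 'f', reset
Bit 4: prefix='1' (no match yet)
Bit 5: prefix='10' (no match yet)
Bit 6: prefix='101' -> emit 'm', reset
Bit 7: prefix='0' -> emit 'k', reset
Bit 8: prefix='1' (no match yet)
Bit 9: prefix='11' (no match yet)
Bit 10: prefix='111' -> emit 'f', reset
Bit 11: prefix='1' (no match yet)
Bit 12: prefix='10' (no match yet)
Bit 13: prefix='100' -> emit 'c', reset
Bit 14: prefix='0' -> emit 'k', reset
Bit 15: prefix='1' (no match yet)
Bit 16: prefix='10' (no match yet)
Bit 17: prefix='100' -> emit 'c', reset
Bit 18: prefix='0' -> emit 'k', reset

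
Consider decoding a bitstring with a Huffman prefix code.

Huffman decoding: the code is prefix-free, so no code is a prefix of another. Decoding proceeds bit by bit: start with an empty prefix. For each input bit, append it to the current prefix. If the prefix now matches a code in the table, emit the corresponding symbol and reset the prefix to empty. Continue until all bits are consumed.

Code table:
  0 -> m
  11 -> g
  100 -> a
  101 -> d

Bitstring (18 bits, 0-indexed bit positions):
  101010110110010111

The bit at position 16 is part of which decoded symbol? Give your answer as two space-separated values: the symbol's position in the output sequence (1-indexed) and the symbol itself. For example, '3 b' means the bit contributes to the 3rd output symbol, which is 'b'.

Bit 0: prefix='1' (no match yet)
Bit 1: prefix='10' (no match yet)
Bit 2: prefix='101' -> emit 'd', reset
Bit 3: prefix='0' -> emit 'm', reset
Bit 4: prefix='1' (no match yet)
Bit 5: prefix='10' (no match yet)
Bit 6: prefix='101' -> emit 'd', reset
Bit 7: prefix='1' (no match yet)
Bit 8: prefix='10' (no match yet)
Bit 9: prefix='101' -> emit 'd', reset
Bit 10: prefix='1' (no match yet)
Bit 11: prefix='10' (no match yet)
Bit 12: prefix='100' -> emit 'a', reset
Bit 13: prefix='1' (no match yet)
Bit 14: prefix='10' (no match yet)
Bit 15: prefix='101' -> emit 'd', reset
Bit 16: prefix='1' (no match yet)
Bit 17: prefix='11' -> emit 'g', reset

Answer: 7 g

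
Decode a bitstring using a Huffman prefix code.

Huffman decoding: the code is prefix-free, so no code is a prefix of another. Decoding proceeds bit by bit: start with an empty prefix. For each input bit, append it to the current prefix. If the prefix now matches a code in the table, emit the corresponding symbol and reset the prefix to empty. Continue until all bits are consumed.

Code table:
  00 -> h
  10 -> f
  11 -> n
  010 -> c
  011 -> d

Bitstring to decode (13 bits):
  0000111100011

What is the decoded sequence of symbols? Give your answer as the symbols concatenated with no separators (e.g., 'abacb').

Answer: hhnnhd

Derivation:
Bit 0: prefix='0' (no match yet)
Bit 1: prefix='00' -> emit 'h', reset
Bit 2: prefix='0' (no match yet)
Bit 3: prefix='00' -> emit 'h', reset
Bit 4: prefix='1' (no match yet)
Bit 5: prefix='11' -> emit 'n', reset
Bit 6: prefix='1' (no match yet)
Bit 7: prefix='11' -> emit 'n', reset
Bit 8: prefix='0' (no match yet)
Bit 9: prefix='00' -> emit 'h', reset
Bit 10: prefix='0' (no match yet)
Bit 11: prefix='01' (no match yet)
Bit 12: prefix='011' -> emit 'd', reset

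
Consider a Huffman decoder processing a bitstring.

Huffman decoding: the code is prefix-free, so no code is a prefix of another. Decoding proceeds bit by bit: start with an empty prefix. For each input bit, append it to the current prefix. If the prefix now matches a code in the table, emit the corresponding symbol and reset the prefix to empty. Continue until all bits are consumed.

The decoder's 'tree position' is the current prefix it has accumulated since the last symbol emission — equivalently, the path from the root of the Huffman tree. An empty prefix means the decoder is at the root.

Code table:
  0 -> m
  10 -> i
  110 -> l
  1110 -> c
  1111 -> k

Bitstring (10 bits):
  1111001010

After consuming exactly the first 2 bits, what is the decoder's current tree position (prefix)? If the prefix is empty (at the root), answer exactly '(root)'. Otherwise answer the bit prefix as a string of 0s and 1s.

Bit 0: prefix='1' (no match yet)
Bit 1: prefix='11' (no match yet)

Answer: 11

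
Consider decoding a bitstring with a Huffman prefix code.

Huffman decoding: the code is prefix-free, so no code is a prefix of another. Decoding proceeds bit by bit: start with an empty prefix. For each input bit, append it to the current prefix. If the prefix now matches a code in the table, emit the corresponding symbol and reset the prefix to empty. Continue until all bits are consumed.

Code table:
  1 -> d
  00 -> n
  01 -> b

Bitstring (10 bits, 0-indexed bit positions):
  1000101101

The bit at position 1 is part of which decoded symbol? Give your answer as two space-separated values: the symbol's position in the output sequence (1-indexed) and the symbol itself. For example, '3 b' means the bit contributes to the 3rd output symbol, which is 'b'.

Answer: 2 n

Derivation:
Bit 0: prefix='1' -> emit 'd', reset
Bit 1: prefix='0' (no match yet)
Bit 2: prefix='00' -> emit 'n', reset
Bit 3: prefix='0' (no match yet)
Bit 4: prefix='01' -> emit 'b', reset
Bit 5: prefix='0' (no match yet)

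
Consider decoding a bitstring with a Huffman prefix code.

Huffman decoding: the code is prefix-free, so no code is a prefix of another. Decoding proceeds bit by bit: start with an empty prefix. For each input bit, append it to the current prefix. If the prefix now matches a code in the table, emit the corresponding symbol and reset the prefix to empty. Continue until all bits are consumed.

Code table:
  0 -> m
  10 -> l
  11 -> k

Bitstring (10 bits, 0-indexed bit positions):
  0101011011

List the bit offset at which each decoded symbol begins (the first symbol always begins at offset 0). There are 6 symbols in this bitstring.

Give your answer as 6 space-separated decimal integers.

Answer: 0 1 3 5 7 8

Derivation:
Bit 0: prefix='0' -> emit 'm', reset
Bit 1: prefix='1' (no match yet)
Bit 2: prefix='10' -> emit 'l', reset
Bit 3: prefix='1' (no match yet)
Bit 4: prefix='10' -> emit 'l', reset
Bit 5: prefix='1' (no match yet)
Bit 6: prefix='11' -> emit 'k', reset
Bit 7: prefix='0' -> emit 'm', reset
Bit 8: prefix='1' (no match yet)
Bit 9: prefix='11' -> emit 'k', reset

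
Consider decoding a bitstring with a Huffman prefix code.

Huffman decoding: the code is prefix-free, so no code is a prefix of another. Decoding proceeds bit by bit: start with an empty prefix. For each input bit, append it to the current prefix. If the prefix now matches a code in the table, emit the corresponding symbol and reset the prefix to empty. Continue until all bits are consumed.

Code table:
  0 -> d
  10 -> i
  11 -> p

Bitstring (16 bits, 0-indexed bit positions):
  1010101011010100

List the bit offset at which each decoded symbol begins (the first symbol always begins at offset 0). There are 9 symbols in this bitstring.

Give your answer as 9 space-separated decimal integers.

Answer: 0 2 4 6 8 10 11 13 15

Derivation:
Bit 0: prefix='1' (no match yet)
Bit 1: prefix='10' -> emit 'i', reset
Bit 2: prefix='1' (no match yet)
Bit 3: prefix='10' -> emit 'i', reset
Bit 4: prefix='1' (no match yet)
Bit 5: prefix='10' -> emit 'i', reset
Bit 6: prefix='1' (no match yet)
Bit 7: prefix='10' -> emit 'i', reset
Bit 8: prefix='1' (no match yet)
Bit 9: prefix='11' -> emit 'p', reset
Bit 10: prefix='0' -> emit 'd', reset
Bit 11: prefix='1' (no match yet)
Bit 12: prefix='10' -> emit 'i', reset
Bit 13: prefix='1' (no match yet)
Bit 14: prefix='10' -> emit 'i', reset
Bit 15: prefix='0' -> emit 'd', reset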